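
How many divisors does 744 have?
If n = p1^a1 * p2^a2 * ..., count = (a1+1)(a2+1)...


744 = 2^3 × 3^1 × 31^1
d(744) = (3+1) × (1+1) × (1+1) = 16

16 divisors


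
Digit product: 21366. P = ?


2 × 1 × 3 × 6 × 6 = 216


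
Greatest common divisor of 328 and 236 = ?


328 = 1 * 236 + 92
236 = 2 * 92 + 52
92 = 1 * 52 + 40
52 = 1 * 40 + 12
40 = 3 * 12 + 4
12 = 3 * 4 + 0
GCD = 4


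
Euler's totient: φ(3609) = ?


3609 = 3^2 × 401
Prime factors: 3, 401
φ(3609) = 3609 × (1-1/3) × (1-1/401)
= 3609 × 2/3 × 400/401 = 2400

φ(3609) = 2400


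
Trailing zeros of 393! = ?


floor(393/5) = 78
floor(393/25) = 15
floor(393/125) = 3
Total = 96

96 trailing zeros


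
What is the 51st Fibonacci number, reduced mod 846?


F(k) mod 846 for k=1..51:
1, 1, 2, 3, 5, 8, 13, 21, 34, 55, 89, 144, 233, 377, 610, 141, 751, 46, 797, 843, 794, 791, 739, 684, 577, 415, 146, 561, 707, 422, 283, 705, 142, 1, 143, 144, 287, 431, 718, 303, 175, 478, 653, 285, 92, 377, 469, 0, 469, 469, 92
F(51) mod 846 = 92


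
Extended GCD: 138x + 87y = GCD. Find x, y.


Tabular extended Euclidean (each row: r = 138*s + 87*t):
r=138, s=1, t=0
r=87, s=0, t=1
q=1: r=51, s=1, t=-1   [138*(1) + 87*(-1) = 51]
q=1: r=36, s=-1, t=2   [138*(-1) + 87*(2) = 36]
q=1: r=15, s=2, t=-3   [138*(2) + 87*(-3) = 15]
q=2: r=6, s=-5, t=8   [138*(-5) + 87*(8) = 6]
q=2: r=3, s=12, t=-19   [138*(12) + 87*(-19) = 3]
q=2: r=0, s=-29, t=46   [138*(-29) + 87*(46) = 0]
GCD = 3; from the row with r=3: x=12, y=-19
Check: 138*(12) + 87*(-19) = 1656 - 1653 = 3

GCD = 3, x = 12, y = -19


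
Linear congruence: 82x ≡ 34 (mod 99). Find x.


GCD(82, 99) = 1, unique solution
a^(-1) mod 99 = 64
x = 64 * 34 mod 99 = 97

x ≡ 97 (mod 99)


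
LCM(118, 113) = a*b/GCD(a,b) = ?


GCD(118, 113) = 1
LCM = 118*113/1 = 13334/1 = 13334

LCM = 13334


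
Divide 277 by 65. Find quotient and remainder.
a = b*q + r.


277 = 65 * 4 + 17
Check: 260 + 17 = 277

q = 4, r = 17


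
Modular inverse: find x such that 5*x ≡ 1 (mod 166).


Use the extended Euclidean algorithm on (166, 5); each row r = 166*s + 5*t:
r=166, s=1, t=0
r=5, s=0, t=1
q=33: r=1, s=1, t=-33   [166*(1) + 5*(-33) = 1]
q=5: r=0, s=-5, t=166   [166*(-5) + 5*(166) = 0]
GCD = 1 with t = -33, so 5*(-33) ≡ 1 (mod 166)
Inverse = -33 mod 166 = 133
Check: 5 * 133 = 665 ≡ 1 (mod 166)

5^(-1) ≡ 133 (mod 166)


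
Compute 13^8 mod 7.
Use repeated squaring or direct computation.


13^1 mod 7 = 6
13^2 mod 7 = 1
13^3 mod 7 = 6
13^4 mod 7 = 1
13^5 mod 7 = 6
13^6 mod 7 = 1
13^7 mod 7 = 6
13^8 mod 7 = 1


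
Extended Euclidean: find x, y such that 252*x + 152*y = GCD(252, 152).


Tabular extended Euclidean (each row: r = 252*s + 152*t):
r=252, s=1, t=0
r=152, s=0, t=1
q=1: r=100, s=1, t=-1   [252*(1) + 152*(-1) = 100]
q=1: r=52, s=-1, t=2   [252*(-1) + 152*(2) = 52]
q=1: r=48, s=2, t=-3   [252*(2) + 152*(-3) = 48]
q=1: r=4, s=-3, t=5   [252*(-3) + 152*(5) = 4]
q=12: r=0, s=38, t=-63   [252*(38) + 152*(-63) = 0]
GCD = 4; from the row with r=4: x=-3, y=5
Check: 252*(-3) + 152*(5) = -756 + 760 = 4

GCD = 4, x = -3, y = 5


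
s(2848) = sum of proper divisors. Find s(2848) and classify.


Proper divisors: 1, 2, 4, 8, 16, 32, 89, 178, 356, 712, 1424
Sum = 1 + 2 + 4 + 8 + 16 + 32 + 89 + 178 + 356 + 712 + 1424 = 2822
2822 < 2848 → deficient

s(2848) = 2822 (deficient)


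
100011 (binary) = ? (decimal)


100011 (base 2) = 35 (decimal)
35 (decimal) = 35 (base 10)


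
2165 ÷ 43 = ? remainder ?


2165 = 43 * 50 + 15
Check: 2150 + 15 = 2165

q = 50, r = 15


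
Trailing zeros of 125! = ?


floor(125/5) = 25
floor(125/25) = 5
floor(125/125) = 1
Total = 31

31 trailing zeros


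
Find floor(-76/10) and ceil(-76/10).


-76/10 = -7.6000
floor = -8
ceil = -7

floor = -8, ceil = -7


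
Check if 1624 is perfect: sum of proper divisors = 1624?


Proper divisors of 1624: 1, 2, 4, 7, 8, 14, 28, 29, 56, 58, 116, 203, 232, 406, 812
Sum = 1 + 2 + 4 + 7 + 8 + 14 + 28 + 29 + 56 + 58 + 116 + 203 + 232 + 406 + 812 = 1976

No, 1624 is not perfect (1976 ≠ 1624)


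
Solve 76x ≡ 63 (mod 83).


GCD(76, 83) = 1, unique solution
a^(-1) mod 83 = 71
x = 71 * 63 mod 83 = 74

x ≡ 74 (mod 83)


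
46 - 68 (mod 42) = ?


46 - 68 = -22
-22 mod 42 = 20


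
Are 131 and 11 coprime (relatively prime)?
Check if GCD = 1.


Euclidean algorithm:
131 = 11 * 11 + 10
11 = 1 * 10 + 1
10 = 10 * 1 + 0
GCD(131, 11) = 1

Yes, coprime (GCD = 1)


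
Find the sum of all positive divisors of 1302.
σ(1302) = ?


Divisors of 1302: 1, 2, 3, 6, 7, 14, 21, 31, 42, 62, 93, 186, 217, 434, 651, 1302
Sum = 1 + 2 + 3 + 6 + 7 + 14 + 21 + 31 + 42 + 62 + 93 + 186 + 217 + 434 + 651 + 1302 = 3072

σ(1302) = 3072


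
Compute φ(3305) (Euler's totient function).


3305 = 5 × 661
Prime factors: 5, 661
φ(3305) = 3305 × (1-1/5) × (1-1/661)
= 3305 × 4/5 × 660/661 = 2640

φ(3305) = 2640


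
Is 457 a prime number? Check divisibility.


Check divisors up to sqrt(457) = 21.3776
No divisors found.
457 is prime.

Yes, 457 is prime


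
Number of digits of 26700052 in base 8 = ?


26700052 in base 8 = 145664424
Number of digits = 9

9 digits (base 8)


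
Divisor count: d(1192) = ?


1192 = 2^3 × 149^1
d(1192) = (3+1) × (1+1) = 8

8 divisors


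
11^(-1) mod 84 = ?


Use the extended Euclidean algorithm on (84, 11); each row r = 84*s + 11*t:
r=84, s=1, t=0
r=11, s=0, t=1
q=7: r=7, s=1, t=-7   [84*(1) + 11*(-7) = 7]
q=1: r=4, s=-1, t=8   [84*(-1) + 11*(8) = 4]
q=1: r=3, s=2, t=-15   [84*(2) + 11*(-15) = 3]
q=1: r=1, s=-3, t=23   [84*(-3) + 11*(23) = 1]
q=3: r=0, s=11, t=-84   [84*(11) + 11*(-84) = 0]
GCD = 1 with t = 23, so 11*(23) ≡ 1 (mod 84)
Inverse = 23 mod 84 = 23
Check: 11 * 23 = 253 ≡ 1 (mod 84)

11^(-1) ≡ 23 (mod 84)


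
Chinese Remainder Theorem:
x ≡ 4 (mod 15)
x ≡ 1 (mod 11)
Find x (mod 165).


M = 15*11 = 165
M1 = M/15 = 11, M2 = M/11 = 15
M1^(-1) mod 15 = 11, M2^(-1) mod 11 = 3
x = 4*11*11 + 1*15*3 = 529
529 mod 165 = 34
Check: 34 mod 15 = 4 ✓, 34 mod 11 = 1 ✓

x ≡ 34 (mod 165)


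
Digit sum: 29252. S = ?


2 + 9 + 2 + 5 + 2 = 20


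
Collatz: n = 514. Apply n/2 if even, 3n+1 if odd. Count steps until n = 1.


514 → 257 → 772 → 386 → 193 → 580 → 290 → 145 → 436 → 218 → 109 → 328 → 164 → 82 → 41 → 124 → 62 → 31 → 94 → 47 → 142 → 71 → 214 → 107 → 322 → 161 → 484 → 242 → 121 → 364 → 182 → 91 → 274 → 137 → 412 → 206 → 103 → 310 → 155 → 466 → 233 → 700 → 350 → 175 → 526 → 263 → 790 → 395 → 1186 → 593 → 1780 → 890 → 445 → 1336 → 668 → 334 → 167 → 502 → 251 → 754 → 377 → 1132 → 566 → 283 → 850 → 425 → 1276 → 638 → 319 → 958 → 479 → 1438 → 719 → 2158 → 1079 → 3238 → 1619 → 4858 → 2429 → 7288 → 3644 → 1822 → 911 → 2734 → 1367 → 4102 → 2051 → 6154 → 3077 → 9232 → 4616 → 2308 → 1154 → 577 → 1732 → 866 → 433 → 1300 → 650 → 325 → 976 → 488 → 244 → 122 → 61 → 184 → 92 → 46 → 23 → 70 → 35 → 106 → 53 → 160 → 80 → 40 → 20 → 10 → 5 → 16 → 8 → 4 → 2 → 1
Total steps = 123

123 steps


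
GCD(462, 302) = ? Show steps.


462 = 1 * 302 + 160
302 = 1 * 160 + 142
160 = 1 * 142 + 18
142 = 7 * 18 + 16
18 = 1 * 16 + 2
16 = 8 * 2 + 0
GCD = 2


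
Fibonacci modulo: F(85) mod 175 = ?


F(k) mod 175 for k=1..85:
1, 1, 2, 3, 5, 8, 13, 21, 34, 55, 89, 144, 58, 27, 85, 112, 22, 134, 156, 115, 96, 36, 132, 168, 125, 118, 68, 11, 79, 90, 169, 84, 78, 162, 65, 52, 117, 169, 111, 105, 41, 146, 12, 158, 170, 153, 148, 126, 99, 50, 149, 24, 173, 22, 20, 42, 62, 104, 166, 95, 86, 6, 92, 98, 15, 113, 128, 66, 19, 85, 104, 14, 118, 132, 75, 32, 107, 139, 71, 35, 106, 141, 72, 38, 110
F(85) mod 175 = 110


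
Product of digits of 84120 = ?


8 × 4 × 1 × 2 × 0 = 0


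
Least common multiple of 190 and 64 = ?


GCD(190, 64) = 2
LCM = 190*64/2 = 12160/2 = 6080

LCM = 6080


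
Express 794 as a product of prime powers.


794 / 2 = 397
397 / 397 = 1
794 = 2 × 397


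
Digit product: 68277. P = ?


6 × 8 × 2 × 7 × 7 = 4704


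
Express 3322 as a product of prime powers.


3322 / 2 = 1661
1661 / 11 = 151
151 / 151 = 1
3322 = 2 × 11 × 151


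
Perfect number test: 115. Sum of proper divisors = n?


Proper divisors of 115: 1, 5, 23
Sum = 1 + 5 + 23 = 29

No, 115 is not perfect (29 ≠ 115)


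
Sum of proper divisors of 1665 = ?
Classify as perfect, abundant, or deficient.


Proper divisors: 1, 3, 5, 9, 15, 37, 45, 111, 185, 333, 555
Sum = 1 + 3 + 5 + 9 + 15 + 37 + 45 + 111 + 185 + 333 + 555 = 1299
1299 < 1665 → deficient

s(1665) = 1299 (deficient)


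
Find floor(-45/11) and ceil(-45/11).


-45/11 = -4.0909
floor = -5
ceil = -4

floor = -5, ceil = -4


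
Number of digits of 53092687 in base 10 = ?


53092687 has 8 digits in base 10
floor(log10(53092687)) + 1 = floor(7.7250) + 1 = 8

8 digits (base 10)


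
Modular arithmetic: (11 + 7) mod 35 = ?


11 + 7 = 18
18 mod 35 = 18


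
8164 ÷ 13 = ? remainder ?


8164 = 13 * 628 + 0
Check: 8164 + 0 = 8164

q = 628, r = 0


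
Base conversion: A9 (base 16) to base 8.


A9 (base 16) = 169 (decimal)
169 (decimal) = 251 (base 8)


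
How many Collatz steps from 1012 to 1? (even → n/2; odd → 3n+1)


1012 → 506 → 253 → 760 → 380 → 190 → 95 → 286 → 143 → 430 → 215 → 646 → 323 → 970 → 485 → 1456 → 728 → 364 → 182 → 91 → 274 → 137 → 412 → 206 → 103 → 310 → 155 → 466 → 233 → 700 → 350 → 175 → 526 → 263 → 790 → 395 → 1186 → 593 → 1780 → 890 → 445 → 1336 → 668 → 334 → 167 → 502 → 251 → 754 → 377 → 1132 → 566 → 283 → 850 → 425 → 1276 → 638 → 319 → 958 → 479 → 1438 → 719 → 2158 → 1079 → 3238 → 1619 → 4858 → 2429 → 7288 → 3644 → 1822 → 911 → 2734 → 1367 → 4102 → 2051 → 6154 → 3077 → 9232 → 4616 → 2308 → 1154 → 577 → 1732 → 866 → 433 → 1300 → 650 → 325 → 976 → 488 → 244 → 122 → 61 → 184 → 92 → 46 → 23 → 70 → 35 → 106 → 53 → 160 → 80 → 40 → 20 → 10 → 5 → 16 → 8 → 4 → 2 → 1
Total steps = 111

111 steps


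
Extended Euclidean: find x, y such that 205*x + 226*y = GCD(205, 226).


Tabular extended Euclidean (each row: r = 205*s + 226*t):
r=205, s=1, t=0
r=226, s=0, t=1
q=0: r=205, s=1, t=0   [205*(1) + 226*(0) = 205]
q=1: r=21, s=-1, t=1   [205*(-1) + 226*(1) = 21]
q=9: r=16, s=10, t=-9   [205*(10) + 226*(-9) = 16]
q=1: r=5, s=-11, t=10   [205*(-11) + 226*(10) = 5]
q=3: r=1, s=43, t=-39   [205*(43) + 226*(-39) = 1]
q=5: r=0, s=-226, t=205   [205*(-226) + 226*(205) = 0]
GCD = 1; from the row with r=1: x=43, y=-39
Check: 205*(43) + 226*(-39) = 8815 - 8814 = 1

GCD = 1, x = 43, y = -39


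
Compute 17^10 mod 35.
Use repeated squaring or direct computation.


17^1 mod 35 = 17
17^2 mod 35 = 9
17^3 mod 35 = 13
17^4 mod 35 = 11
17^5 mod 35 = 12
17^6 mod 35 = 29
17^7 mod 35 = 3
17^8 mod 35 = 16
17^9 mod 35 = 27
17^10 mod 35 = 4


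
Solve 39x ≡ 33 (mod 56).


GCD(39, 56) = 1, unique solution
a^(-1) mod 56 = 23
x = 23 * 33 mod 56 = 31

x ≡ 31 (mod 56)


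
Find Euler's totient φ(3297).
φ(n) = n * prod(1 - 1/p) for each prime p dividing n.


3297 = 3 × 7 × 157
Prime factors: 3, 7, 157
φ(3297) = 3297 × (1-1/3) × (1-1/7) × (1-1/157)
= 3297 × 2/3 × 6/7 × 156/157 = 1872

φ(3297) = 1872


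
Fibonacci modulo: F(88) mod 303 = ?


F(k) mod 303 for k=1..88:
1, 1, 2, 3, 5, 8, 13, 21, 34, 55, 89, 144, 233, 74, 4, 78, 82, 160, 242, 99, 38, 137, 175, 9, 184, 193, 74, 267, 38, 2, 40, 42, 82, 124, 206, 27, 233, 260, 190, 147, 34, 181, 215, 93, 5, 98, 103, 201, 1, 202, 203, 102, 2, 104, 106, 210, 13, 223, 236, 156, 89, 245, 31, 276, 4, 280, 284, 261, 242, 200, 139, 36, 175, 211, 83, 294, 74, 65, 139, 204, 40, 244, 284, 225, 206, 128, 31, 159
F(88) mod 303 = 159


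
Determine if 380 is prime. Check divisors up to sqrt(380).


380 / 2 = 190 (exact division)
380 is NOT prime.

No, 380 is not prime


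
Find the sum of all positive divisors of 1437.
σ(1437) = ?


Divisors of 1437: 1, 3, 479, 1437
Sum = 1 + 3 + 479 + 1437 = 1920

σ(1437) = 1920


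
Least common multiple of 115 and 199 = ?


GCD(115, 199) = 1
LCM = 115*199/1 = 22885/1 = 22885

LCM = 22885


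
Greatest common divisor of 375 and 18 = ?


375 = 20 * 18 + 15
18 = 1 * 15 + 3
15 = 5 * 3 + 0
GCD = 3


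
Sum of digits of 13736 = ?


1 + 3 + 7 + 3 + 6 = 20


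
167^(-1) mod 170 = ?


Use the extended Euclidean algorithm on (170, 167); each row r = 170*s + 167*t:
r=170, s=1, t=0
r=167, s=0, t=1
q=1: r=3, s=1, t=-1   [170*(1) + 167*(-1) = 3]
q=55: r=2, s=-55, t=56   [170*(-55) + 167*(56) = 2]
q=1: r=1, s=56, t=-57   [170*(56) + 167*(-57) = 1]
q=2: r=0, s=-167, t=170   [170*(-167) + 167*(170) = 0]
GCD = 1 with t = -57, so 167*(-57) ≡ 1 (mod 170)
Inverse = -57 mod 170 = 113
Check: 167 * 113 = 18871 ≡ 1 (mod 170)

167^(-1) ≡ 113 (mod 170)


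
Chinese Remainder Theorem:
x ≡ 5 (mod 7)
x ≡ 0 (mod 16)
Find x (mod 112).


M = 7*16 = 112
M1 = M/7 = 16, M2 = M/16 = 7
M1^(-1) mod 7 = 4, M2^(-1) mod 16 = 7
x = 5*16*4 + 0*7*7 = 320
320 mod 112 = 96
Check: 96 mod 7 = 5 ✓, 96 mod 16 = 0 ✓

x ≡ 96 (mod 112)


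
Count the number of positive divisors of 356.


356 = 2^2 × 89^1
d(356) = (2+1) × (1+1) = 6

6 divisors


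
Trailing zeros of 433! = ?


floor(433/5) = 86
floor(433/25) = 17
floor(433/125) = 3
Total = 106

106 trailing zeros


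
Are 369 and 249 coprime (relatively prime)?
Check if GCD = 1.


Euclidean algorithm:
369 = 1 * 249 + 120
249 = 2 * 120 + 9
120 = 13 * 9 + 3
9 = 3 * 3 + 0
GCD(369, 249) = 3

No, not coprime (GCD = 3)


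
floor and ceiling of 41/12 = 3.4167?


41/12 = 3.4167
floor = 3
ceil = 4

floor = 3, ceil = 4


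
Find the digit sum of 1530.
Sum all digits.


1 + 5 + 3 + 0 = 9


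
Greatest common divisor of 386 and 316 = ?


386 = 1 * 316 + 70
316 = 4 * 70 + 36
70 = 1 * 36 + 34
36 = 1 * 34 + 2
34 = 17 * 2 + 0
GCD = 2


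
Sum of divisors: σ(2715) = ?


Divisors of 2715: 1, 3, 5, 15, 181, 543, 905, 2715
Sum = 1 + 3 + 5 + 15 + 181 + 543 + 905 + 2715 = 4368

σ(2715) = 4368


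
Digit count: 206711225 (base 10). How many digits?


206711225 has 9 digits in base 10
floor(log10(206711225)) + 1 = floor(8.3154) + 1 = 9

9 digits (base 10)


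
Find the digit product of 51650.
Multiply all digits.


5 × 1 × 6 × 5 × 0 = 0


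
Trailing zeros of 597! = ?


floor(597/5) = 119
floor(597/25) = 23
floor(597/125) = 4
Total = 146

146 trailing zeros


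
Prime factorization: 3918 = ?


3918 / 2 = 1959
1959 / 3 = 653
653 / 653 = 1
3918 = 2 × 3 × 653


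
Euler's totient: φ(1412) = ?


1412 = 2^2 × 353
Prime factors: 2, 353
φ(1412) = 1412 × (1-1/2) × (1-1/353)
= 1412 × 1/2 × 352/353 = 704

φ(1412) = 704


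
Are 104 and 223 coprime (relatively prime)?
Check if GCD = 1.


Euclidean algorithm:
223 = 2 * 104 + 15
104 = 6 * 15 + 14
15 = 1 * 14 + 1
14 = 14 * 1 + 0
GCD(104, 223) = 1

Yes, coprime (GCD = 1)


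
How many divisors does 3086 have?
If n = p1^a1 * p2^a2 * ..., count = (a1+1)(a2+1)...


3086 = 2^1 × 1543^1
d(3086) = (1+1) × (1+1) = 4

4 divisors


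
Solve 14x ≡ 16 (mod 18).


GCD(14, 18) = 2 divides 16
Divide: 7x ≡ 8 (mod 9)
x ≡ 5 (mod 9)


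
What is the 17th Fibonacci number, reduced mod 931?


F(k) mod 931 for k=1..17:
1, 1, 2, 3, 5, 8, 13, 21, 34, 55, 89, 144, 233, 377, 610, 56, 666
F(17) mod 931 = 666


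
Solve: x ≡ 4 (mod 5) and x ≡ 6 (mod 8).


M = 5*8 = 40
M1 = M/5 = 8, M2 = M/8 = 5
M1^(-1) mod 5 = 2, M2^(-1) mod 8 = 5
x = 4*8*2 + 6*5*5 = 214
214 mod 40 = 14
Check: 14 mod 5 = 4 ✓, 14 mod 8 = 6 ✓

x ≡ 14 (mod 40)


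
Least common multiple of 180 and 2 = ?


GCD(180, 2) = 2
LCM = 180*2/2 = 360/2 = 180

LCM = 180


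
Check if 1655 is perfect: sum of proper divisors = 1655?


Proper divisors of 1655: 1, 5, 331
Sum = 1 + 5 + 331 = 337

No, 1655 is not perfect (337 ≠ 1655)


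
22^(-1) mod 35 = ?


Use the extended Euclidean algorithm on (35, 22); each row r = 35*s + 22*t:
r=35, s=1, t=0
r=22, s=0, t=1
q=1: r=13, s=1, t=-1   [35*(1) + 22*(-1) = 13]
q=1: r=9, s=-1, t=2   [35*(-1) + 22*(2) = 9]
q=1: r=4, s=2, t=-3   [35*(2) + 22*(-3) = 4]
q=2: r=1, s=-5, t=8   [35*(-5) + 22*(8) = 1]
q=4: r=0, s=22, t=-35   [35*(22) + 22*(-35) = 0]
GCD = 1 with t = 8, so 22*(8) ≡ 1 (mod 35)
Inverse = 8 mod 35 = 8
Check: 22 * 8 = 176 ≡ 1 (mod 35)

22^(-1) ≡ 8 (mod 35)


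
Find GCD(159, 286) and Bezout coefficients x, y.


Tabular extended Euclidean (each row: r = 159*s + 286*t):
r=159, s=1, t=0
r=286, s=0, t=1
q=0: r=159, s=1, t=0   [159*(1) + 286*(0) = 159]
q=1: r=127, s=-1, t=1   [159*(-1) + 286*(1) = 127]
q=1: r=32, s=2, t=-1   [159*(2) + 286*(-1) = 32]
q=3: r=31, s=-7, t=4   [159*(-7) + 286*(4) = 31]
q=1: r=1, s=9, t=-5   [159*(9) + 286*(-5) = 1]
q=31: r=0, s=-286, t=159   [159*(-286) + 286*(159) = 0]
GCD = 1; from the row with r=1: x=9, y=-5
Check: 159*(9) + 286*(-5) = 1431 - 1430 = 1

GCD = 1, x = 9, y = -5


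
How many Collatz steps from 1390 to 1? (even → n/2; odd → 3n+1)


1390 → 695 → 2086 → 1043 → 3130 → 1565 → 4696 → 2348 → 1174 → 587 → 1762 → 881 → 2644 → 1322 → 661 → 1984 → 992 → 496 → 248 → 124 → 62 → 31 → 94 → 47 → 142 → 71 → 214 → 107 → 322 → 161 → 484 → 242 → 121 → 364 → 182 → 91 → 274 → 137 → 412 → 206 → 103 → 310 → 155 → 466 → 233 → 700 → 350 → 175 → 526 → 263 → 790 → 395 → 1186 → 593 → 1780 → 890 → 445 → 1336 → 668 → 334 → 167 → 502 → 251 → 754 → 377 → 1132 → 566 → 283 → 850 → 425 → 1276 → 638 → 319 → 958 → 479 → 1438 → 719 → 2158 → 1079 → 3238 → 1619 → 4858 → 2429 → 7288 → 3644 → 1822 → 911 → 2734 → 1367 → 4102 → 2051 → 6154 → 3077 → 9232 → 4616 → 2308 → 1154 → 577 → 1732 → 866 → 433 → 1300 → 650 → 325 → 976 → 488 → 244 → 122 → 61 → 184 → 92 → 46 → 23 → 70 → 35 → 106 → 53 → 160 → 80 → 40 → 20 → 10 → 5 → 16 → 8 → 4 → 2 → 1
Total steps = 127

127 steps


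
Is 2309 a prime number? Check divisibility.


Check divisors up to sqrt(2309) = 48.0521
No divisors found.
2309 is prime.

Yes, 2309 is prime


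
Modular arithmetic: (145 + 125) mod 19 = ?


145 + 125 = 270
270 mod 19 = 4


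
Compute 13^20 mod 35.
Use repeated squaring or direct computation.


13^1 mod 35 = 13
13^2 mod 35 = 29
13^3 mod 35 = 27
13^4 mod 35 = 1
13^5 mod 35 = 13
13^6 mod 35 = 29
13^7 mod 35 = 27
13^8 mod 35 = 1
13^9 mod 35 = 13
13^10 mod 35 = 29
13^11 mod 35 = 27
13^12 mod 35 = 1
13^13 mod 35 = 13
13^14 mod 35 = 29
13^15 mod 35 = 27
13^16 mod 35 = 1
13^17 mod 35 = 13
13^18 mod 35 = 29
13^19 mod 35 = 27
13^20 mod 35 = 1


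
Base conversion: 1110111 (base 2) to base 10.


1110111 (base 2) = 119 (decimal)
119 (decimal) = 119 (base 10)


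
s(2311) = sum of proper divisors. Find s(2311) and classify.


Proper divisors: 1
Sum = 1 = 1
1 < 2311 → deficient

s(2311) = 1 (deficient)


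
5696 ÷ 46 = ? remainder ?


5696 = 46 * 123 + 38
Check: 5658 + 38 = 5696

q = 123, r = 38


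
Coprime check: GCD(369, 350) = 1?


Euclidean algorithm:
369 = 1 * 350 + 19
350 = 18 * 19 + 8
19 = 2 * 8 + 3
8 = 2 * 3 + 2
3 = 1 * 2 + 1
2 = 2 * 1 + 0
GCD(369, 350) = 1

Yes, coprime (GCD = 1)


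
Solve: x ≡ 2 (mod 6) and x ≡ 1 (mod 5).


M = 6*5 = 30
M1 = M/6 = 5, M2 = M/5 = 6
M1^(-1) mod 6 = 5, M2^(-1) mod 5 = 1
x = 2*5*5 + 1*6*1 = 56
56 mod 30 = 26
Check: 26 mod 6 = 2 ✓, 26 mod 5 = 1 ✓

x ≡ 26 (mod 30)


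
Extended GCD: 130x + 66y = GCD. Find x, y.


Tabular extended Euclidean (each row: r = 130*s + 66*t):
r=130, s=1, t=0
r=66, s=0, t=1
q=1: r=64, s=1, t=-1   [130*(1) + 66*(-1) = 64]
q=1: r=2, s=-1, t=2   [130*(-1) + 66*(2) = 2]
q=32: r=0, s=33, t=-65   [130*(33) + 66*(-65) = 0]
GCD = 2; from the row with r=2: x=-1, y=2
Check: 130*(-1) + 66*(2) = -130 + 132 = 2

GCD = 2, x = -1, y = 2


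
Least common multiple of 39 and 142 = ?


GCD(39, 142) = 1
LCM = 39*142/1 = 5538/1 = 5538

LCM = 5538


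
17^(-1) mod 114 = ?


Use the extended Euclidean algorithm on (114, 17); each row r = 114*s + 17*t:
r=114, s=1, t=0
r=17, s=0, t=1
q=6: r=12, s=1, t=-6   [114*(1) + 17*(-6) = 12]
q=1: r=5, s=-1, t=7   [114*(-1) + 17*(7) = 5]
q=2: r=2, s=3, t=-20   [114*(3) + 17*(-20) = 2]
q=2: r=1, s=-7, t=47   [114*(-7) + 17*(47) = 1]
q=2: r=0, s=17, t=-114   [114*(17) + 17*(-114) = 0]
GCD = 1 with t = 47, so 17*(47) ≡ 1 (mod 114)
Inverse = 47 mod 114 = 47
Check: 17 * 47 = 799 ≡ 1 (mod 114)

17^(-1) ≡ 47 (mod 114)


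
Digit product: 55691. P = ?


5 × 5 × 6 × 9 × 1 = 1350


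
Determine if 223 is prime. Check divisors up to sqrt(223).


Check divisors up to sqrt(223) = 14.9332
No divisors found.
223 is prime.

Yes, 223 is prime


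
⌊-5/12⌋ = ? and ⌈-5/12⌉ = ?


-5/12 = -0.4167
floor = -1
ceil = 0

floor = -1, ceil = 0


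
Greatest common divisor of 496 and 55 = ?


496 = 9 * 55 + 1
55 = 55 * 1 + 0
GCD = 1


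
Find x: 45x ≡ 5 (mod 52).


GCD(45, 52) = 1, unique solution
a^(-1) mod 52 = 37
x = 37 * 5 mod 52 = 29

x ≡ 29 (mod 52)


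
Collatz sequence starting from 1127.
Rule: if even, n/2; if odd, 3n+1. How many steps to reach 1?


1127 → 3382 → 1691 → 5074 → 2537 → 7612 → 3806 → 1903 → 5710 → 2855 → 8566 → 4283 → 12850 → 6425 → 19276 → 9638 → 4819 → 14458 → 7229 → 21688 → 10844 → 5422 → 2711 → 8134 → 4067 → 12202 → 6101 → 18304 → 9152 → 4576 → 2288 → 1144 → 572 → 286 → 143 → 430 → 215 → 646 → 323 → 970 → 485 → 1456 → 728 → 364 → 182 → 91 → 274 → 137 → 412 → 206 → 103 → 310 → 155 → 466 → 233 → 700 → 350 → 175 → 526 → 263 → 790 → 395 → 1186 → 593 → 1780 → 890 → 445 → 1336 → 668 → 334 → 167 → 502 → 251 → 754 → 377 → 1132 → 566 → 283 → 850 → 425 → 1276 → 638 → 319 → 958 → 479 → 1438 → 719 → 2158 → 1079 → 3238 → 1619 → 4858 → 2429 → 7288 → 3644 → 1822 → 911 → 2734 → 1367 → 4102 → 2051 → 6154 → 3077 → 9232 → 4616 → 2308 → 1154 → 577 → 1732 → 866 → 433 → 1300 → 650 → 325 → 976 → 488 → 244 → 122 → 61 → 184 → 92 → 46 → 23 → 70 → 35 → 106 → 53 → 160 → 80 → 40 → 20 → 10 → 5 → 16 → 8 → 4 → 2 → 1
Total steps = 137

137 steps


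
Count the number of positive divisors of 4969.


4969 = 4969^1
d(4969) = (1+1) = 2

2 divisors


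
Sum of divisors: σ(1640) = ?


Divisors of 1640: 1, 2, 4, 5, 8, 10, 20, 40, 41, 82, 164, 205, 328, 410, 820, 1640
Sum = 1 + 2 + 4 + 5 + 8 + 10 + 20 + 40 + 41 + 82 + 164 + 205 + 328 + 410 + 820 + 1640 = 3780

σ(1640) = 3780


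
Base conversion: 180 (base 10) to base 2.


180 (base 10) = 180 (decimal)
180 (decimal) = 10110100 (base 2)


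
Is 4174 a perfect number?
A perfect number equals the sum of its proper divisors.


Proper divisors of 4174: 1, 2, 2087
Sum = 1 + 2 + 2087 = 2090

No, 4174 is not perfect (2090 ≠ 4174)


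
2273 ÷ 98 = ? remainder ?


2273 = 98 * 23 + 19
Check: 2254 + 19 = 2273

q = 23, r = 19


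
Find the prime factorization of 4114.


4114 / 2 = 2057
2057 / 11 = 187
187 / 11 = 17
17 / 17 = 1
4114 = 2 × 11^2 × 17


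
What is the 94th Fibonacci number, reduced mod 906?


F(k) mod 906 for k=1..94:
1, 1, 2, 3, 5, 8, 13, 21, 34, 55, 89, 144, 233, 377, 610, 81, 691, 772, 557, 423, 74, 497, 571, 162, 733, 895, 722, 711, 527, 332, 859, 285, 238, 523, 761, 378, 233, 611, 844, 549, 487, 130, 617, 747, 458, 299, 757, 150, 1, 151, 152, 303, 455, 758, 307, 159, 466, 625, 185, 810, 89, 899, 82, 75, 157, 232, 389, 621, 104, 725, 829, 648, 571, 313, 884, 291, 269, 560, 829, 483, 406, 889, 389, 372, 761, 227, 82, 309, 391, 700, 185, 885, 164, 143
F(94) mod 906 = 143


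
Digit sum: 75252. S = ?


7 + 5 + 2 + 5 + 2 = 21


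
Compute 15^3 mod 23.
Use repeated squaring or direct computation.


15^1 mod 23 = 15
15^2 mod 23 = 18
15^3 mod 23 = 17


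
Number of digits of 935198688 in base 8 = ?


935198688 in base 8 = 6757377740
Number of digits = 10

10 digits (base 8)


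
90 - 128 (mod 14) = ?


90 - 128 = -38
-38 mod 14 = 4


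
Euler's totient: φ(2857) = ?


2857 = 2857
Prime factors: 2857
φ(2857) = 2857 × (1-1/2857)
= 2857 × 2856/2857 = 2856

φ(2857) = 2856


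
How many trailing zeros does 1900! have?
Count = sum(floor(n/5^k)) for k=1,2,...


floor(1900/5) = 380
floor(1900/25) = 76
floor(1900/125) = 15
floor(1900/625) = 3
Total = 474

474 trailing zeros


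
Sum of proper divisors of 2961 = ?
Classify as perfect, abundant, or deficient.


Proper divisors: 1, 3, 7, 9, 21, 47, 63, 141, 329, 423, 987
Sum = 1 + 3 + 7 + 9 + 21 + 47 + 63 + 141 + 329 + 423 + 987 = 2031
2031 < 2961 → deficient

s(2961) = 2031 (deficient)


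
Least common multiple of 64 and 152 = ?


GCD(64, 152) = 8
LCM = 64*152/8 = 9728/8 = 1216

LCM = 1216


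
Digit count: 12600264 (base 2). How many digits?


12600264 in base 2 = 110000000100001111001000
Number of digits = 24

24 digits (base 2)


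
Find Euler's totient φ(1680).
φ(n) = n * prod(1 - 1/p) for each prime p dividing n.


1680 = 2^4 × 3 × 5 × 7
Prime factors: 2, 3, 5, 7
φ(1680) = 1680 × (1-1/2) × (1-1/3) × (1-1/5) × (1-1/7)
= 1680 × 1/2 × 2/3 × 4/5 × 6/7 = 384

φ(1680) = 384


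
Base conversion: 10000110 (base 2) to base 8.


10000110 (base 2) = 134 (decimal)
134 (decimal) = 206 (base 8)


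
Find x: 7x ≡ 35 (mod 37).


GCD(7, 37) = 1, unique solution
a^(-1) mod 37 = 16
x = 16 * 35 mod 37 = 5

x ≡ 5 (mod 37)


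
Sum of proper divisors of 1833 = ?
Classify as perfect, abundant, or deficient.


Proper divisors: 1, 3, 13, 39, 47, 141, 611
Sum = 1 + 3 + 13 + 39 + 47 + 141 + 611 = 855
855 < 1833 → deficient

s(1833) = 855 (deficient)


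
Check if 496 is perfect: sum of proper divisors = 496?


Proper divisors of 496: 1, 2, 4, 8, 16, 31, 62, 124, 248
Sum = 1 + 2 + 4 + 8 + 16 + 31 + 62 + 124 + 248 = 496

Yes, 496 is perfect (496 = 496)


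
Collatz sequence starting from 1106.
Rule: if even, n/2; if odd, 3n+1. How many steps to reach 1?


1106 → 553 → 1660 → 830 → 415 → 1246 → 623 → 1870 → 935 → 2806 → 1403 → 4210 → 2105 → 6316 → 3158 → 1579 → 4738 → 2369 → 7108 → 3554 → 1777 → 5332 → 2666 → 1333 → 4000 → 2000 → 1000 → 500 → 250 → 125 → 376 → 188 → 94 → 47 → 142 → 71 → 214 → 107 → 322 → 161 → 484 → 242 → 121 → 364 → 182 → 91 → 274 → 137 → 412 → 206 → 103 → 310 → 155 → 466 → 233 → 700 → 350 → 175 → 526 → 263 → 790 → 395 → 1186 → 593 → 1780 → 890 → 445 → 1336 → 668 → 334 → 167 → 502 → 251 → 754 → 377 → 1132 → 566 → 283 → 850 → 425 → 1276 → 638 → 319 → 958 → 479 → 1438 → 719 → 2158 → 1079 → 3238 → 1619 → 4858 → 2429 → 7288 → 3644 → 1822 → 911 → 2734 → 1367 → 4102 → 2051 → 6154 → 3077 → 9232 → 4616 → 2308 → 1154 → 577 → 1732 → 866 → 433 → 1300 → 650 → 325 → 976 → 488 → 244 → 122 → 61 → 184 → 92 → 46 → 23 → 70 → 35 → 106 → 53 → 160 → 80 → 40 → 20 → 10 → 5 → 16 → 8 → 4 → 2 → 1
Total steps = 137

137 steps


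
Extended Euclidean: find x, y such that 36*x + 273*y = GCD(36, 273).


Tabular extended Euclidean (each row: r = 36*s + 273*t):
r=36, s=1, t=0
r=273, s=0, t=1
q=0: r=36, s=1, t=0   [36*(1) + 273*(0) = 36]
q=7: r=21, s=-7, t=1   [36*(-7) + 273*(1) = 21]
q=1: r=15, s=8, t=-1   [36*(8) + 273*(-1) = 15]
q=1: r=6, s=-15, t=2   [36*(-15) + 273*(2) = 6]
q=2: r=3, s=38, t=-5   [36*(38) + 273*(-5) = 3]
q=2: r=0, s=-91, t=12   [36*(-91) + 273*(12) = 0]
GCD = 3; from the row with r=3: x=38, y=-5
Check: 36*(38) + 273*(-5) = 1368 - 1365 = 3

GCD = 3, x = 38, y = -5


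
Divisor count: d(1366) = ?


1366 = 2^1 × 683^1
d(1366) = (1+1) × (1+1) = 4

4 divisors


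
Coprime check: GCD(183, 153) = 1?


Euclidean algorithm:
183 = 1 * 153 + 30
153 = 5 * 30 + 3
30 = 10 * 3 + 0
GCD(183, 153) = 3

No, not coprime (GCD = 3)


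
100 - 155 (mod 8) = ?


100 - 155 = -55
-55 mod 8 = 1


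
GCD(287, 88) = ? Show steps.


287 = 3 * 88 + 23
88 = 3 * 23 + 19
23 = 1 * 19 + 4
19 = 4 * 4 + 3
4 = 1 * 3 + 1
3 = 3 * 1 + 0
GCD = 1


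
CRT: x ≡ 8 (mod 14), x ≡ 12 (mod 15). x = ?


M = 14*15 = 210
M1 = M/14 = 15, M2 = M/15 = 14
M1^(-1) mod 14 = 1, M2^(-1) mod 15 = 14
x = 8*15*1 + 12*14*14 = 2472
2472 mod 210 = 162
Check: 162 mod 14 = 8 ✓, 162 mod 15 = 12 ✓

x ≡ 162 (mod 210)


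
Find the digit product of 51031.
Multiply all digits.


5 × 1 × 0 × 3 × 1 = 0


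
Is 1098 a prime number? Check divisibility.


1098 / 2 = 549 (exact division)
1098 is NOT prime.

No, 1098 is not prime


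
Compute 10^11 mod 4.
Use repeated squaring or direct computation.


10^1 mod 4 = 2
10^2 mod 4 = 0
10^3 mod 4 = 0
10^4 mod 4 = 0
10^5 mod 4 = 0
10^6 mod 4 = 0
10^7 mod 4 = 0
10^8 mod 4 = 0
10^9 mod 4 = 0
10^10 mod 4 = 0
10^11 mod 4 = 0


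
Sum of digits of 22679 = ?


2 + 2 + 6 + 7 + 9 = 26


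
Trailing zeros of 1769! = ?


floor(1769/5) = 353
floor(1769/25) = 70
floor(1769/125) = 14
floor(1769/625) = 2
Total = 439

439 trailing zeros


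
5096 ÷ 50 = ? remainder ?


5096 = 50 * 101 + 46
Check: 5050 + 46 = 5096

q = 101, r = 46


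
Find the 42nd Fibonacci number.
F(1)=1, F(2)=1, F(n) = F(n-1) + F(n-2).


Sequence: 1, 1, 2, 3, 5, 8, 13, 21, 34, 55, 89, 144, 233, 377, 610, 987, 1597, 2584, 4181, 6765, 10946, 17711, 28657, 46368, 75025, 121393, 196418, 317811, 514229, 832040, 1346269, 2178309, 3524578, 5702887, 9227465, 14930352, 24157817, 39088169, 63245986, 102334155, 165580141, 267914296
F(42) = 267914296


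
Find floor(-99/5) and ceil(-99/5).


-99/5 = -19.8000
floor = -20
ceil = -19

floor = -20, ceil = -19


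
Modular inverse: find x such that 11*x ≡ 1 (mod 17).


Use the extended Euclidean algorithm on (17, 11); each row r = 17*s + 11*t:
r=17, s=1, t=0
r=11, s=0, t=1
q=1: r=6, s=1, t=-1   [17*(1) + 11*(-1) = 6]
q=1: r=5, s=-1, t=2   [17*(-1) + 11*(2) = 5]
q=1: r=1, s=2, t=-3   [17*(2) + 11*(-3) = 1]
q=5: r=0, s=-11, t=17   [17*(-11) + 11*(17) = 0]
GCD = 1 with t = -3, so 11*(-3) ≡ 1 (mod 17)
Inverse = -3 mod 17 = 14
Check: 11 * 14 = 154 ≡ 1 (mod 17)

11^(-1) ≡ 14 (mod 17)


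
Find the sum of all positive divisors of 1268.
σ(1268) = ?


Divisors of 1268: 1, 2, 4, 317, 634, 1268
Sum = 1 + 2 + 4 + 317 + 634 + 1268 = 2226

σ(1268) = 2226


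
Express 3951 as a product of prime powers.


3951 / 3 = 1317
1317 / 3 = 439
439 / 439 = 1
3951 = 3^2 × 439


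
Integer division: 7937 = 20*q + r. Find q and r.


7937 = 20 * 396 + 17
Check: 7920 + 17 = 7937

q = 396, r = 17


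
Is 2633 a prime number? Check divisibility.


Check divisors up to sqrt(2633) = 51.3128
No divisors found.
2633 is prime.

Yes, 2633 is prime


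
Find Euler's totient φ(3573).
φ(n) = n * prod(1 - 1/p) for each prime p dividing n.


3573 = 3^2 × 397
Prime factors: 3, 397
φ(3573) = 3573 × (1-1/3) × (1-1/397)
= 3573 × 2/3 × 396/397 = 2376

φ(3573) = 2376


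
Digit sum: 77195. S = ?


7 + 7 + 1 + 9 + 5 = 29


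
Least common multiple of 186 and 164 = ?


GCD(186, 164) = 2
LCM = 186*164/2 = 30504/2 = 15252

LCM = 15252


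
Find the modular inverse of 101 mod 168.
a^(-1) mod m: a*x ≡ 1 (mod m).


Use the extended Euclidean algorithm on (168, 101); each row r = 168*s + 101*t:
r=168, s=1, t=0
r=101, s=0, t=1
q=1: r=67, s=1, t=-1   [168*(1) + 101*(-1) = 67]
q=1: r=34, s=-1, t=2   [168*(-1) + 101*(2) = 34]
q=1: r=33, s=2, t=-3   [168*(2) + 101*(-3) = 33]
q=1: r=1, s=-3, t=5   [168*(-3) + 101*(5) = 1]
q=33: r=0, s=101, t=-168   [168*(101) + 101*(-168) = 0]
GCD = 1 with t = 5, so 101*(5) ≡ 1 (mod 168)
Inverse = 5 mod 168 = 5
Check: 101 * 5 = 505 ≡ 1 (mod 168)

101^(-1) ≡ 5 (mod 168)


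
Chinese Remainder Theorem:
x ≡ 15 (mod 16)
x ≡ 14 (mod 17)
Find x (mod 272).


M = 16*17 = 272
M1 = M/16 = 17, M2 = M/17 = 16
M1^(-1) mod 16 = 1, M2^(-1) mod 17 = 16
x = 15*17*1 + 14*16*16 = 3839
3839 mod 272 = 31
Check: 31 mod 16 = 15 ✓, 31 mod 17 = 14 ✓

x ≡ 31 (mod 272)


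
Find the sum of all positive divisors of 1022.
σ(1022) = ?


Divisors of 1022: 1, 2, 7, 14, 73, 146, 511, 1022
Sum = 1 + 2 + 7 + 14 + 73 + 146 + 511 + 1022 = 1776

σ(1022) = 1776


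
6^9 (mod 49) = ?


6^1 mod 49 = 6
6^2 mod 49 = 36
6^3 mod 49 = 20
6^4 mod 49 = 22
6^5 mod 49 = 34
6^6 mod 49 = 8
6^7 mod 49 = 48
6^8 mod 49 = 43
6^9 mod 49 = 13


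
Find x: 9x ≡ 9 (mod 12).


GCD(9, 12) = 3 divides 9
Divide: 3x ≡ 3 (mod 4)
x ≡ 1 (mod 4)


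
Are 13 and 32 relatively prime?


Euclidean algorithm:
32 = 2 * 13 + 6
13 = 2 * 6 + 1
6 = 6 * 1 + 0
GCD(13, 32) = 1

Yes, coprime (GCD = 1)


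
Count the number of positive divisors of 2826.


2826 = 2^1 × 3^2 × 157^1
d(2826) = (1+1) × (2+1) × (1+1) = 12

12 divisors


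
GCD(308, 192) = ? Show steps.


308 = 1 * 192 + 116
192 = 1 * 116 + 76
116 = 1 * 76 + 40
76 = 1 * 40 + 36
40 = 1 * 36 + 4
36 = 9 * 4 + 0
GCD = 4


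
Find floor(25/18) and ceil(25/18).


25/18 = 1.3889
floor = 1
ceil = 2

floor = 1, ceil = 2


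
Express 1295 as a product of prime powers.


1295 / 5 = 259
259 / 7 = 37
37 / 37 = 1
1295 = 5 × 7 × 37


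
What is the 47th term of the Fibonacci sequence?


Sequence: 1, 1, 2, 3, 5, 8, 13, 21, 34, 55, 89, 144, 233, 377, 610, 987, 1597, 2584, 4181, 6765, 10946, 17711, 28657, 46368, 75025, 121393, 196418, 317811, 514229, 832040, 1346269, 2178309, 3524578, 5702887, 9227465, 14930352, 24157817, 39088169, 63245986, 102334155, 165580141, 267914296, 433494437, 701408733, 1134903170, 1836311903, 2971215073
F(47) = 2971215073


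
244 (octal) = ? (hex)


244 (base 8) = 164 (decimal)
164 (decimal) = A4 (base 16)


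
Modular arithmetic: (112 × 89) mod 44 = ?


112 × 89 = 9968
9968 mod 44 = 24


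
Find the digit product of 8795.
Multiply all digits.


8 × 7 × 9 × 5 = 2520


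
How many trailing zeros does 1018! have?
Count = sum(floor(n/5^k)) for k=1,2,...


floor(1018/5) = 203
floor(1018/25) = 40
floor(1018/125) = 8
floor(1018/625) = 1
Total = 252

252 trailing zeros


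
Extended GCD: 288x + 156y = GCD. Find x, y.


Tabular extended Euclidean (each row: r = 288*s + 156*t):
r=288, s=1, t=0
r=156, s=0, t=1
q=1: r=132, s=1, t=-1   [288*(1) + 156*(-1) = 132]
q=1: r=24, s=-1, t=2   [288*(-1) + 156*(2) = 24]
q=5: r=12, s=6, t=-11   [288*(6) + 156*(-11) = 12]
q=2: r=0, s=-13, t=24   [288*(-13) + 156*(24) = 0]
GCD = 12; from the row with r=12: x=6, y=-11
Check: 288*(6) + 156*(-11) = 1728 - 1716 = 12

GCD = 12, x = 6, y = -11


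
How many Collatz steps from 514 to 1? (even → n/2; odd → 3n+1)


514 → 257 → 772 → 386 → 193 → 580 → 290 → 145 → 436 → 218 → 109 → 328 → 164 → 82 → 41 → 124 → 62 → 31 → 94 → 47 → 142 → 71 → 214 → 107 → 322 → 161 → 484 → 242 → 121 → 364 → 182 → 91 → 274 → 137 → 412 → 206 → 103 → 310 → 155 → 466 → 233 → 700 → 350 → 175 → 526 → 263 → 790 → 395 → 1186 → 593 → 1780 → 890 → 445 → 1336 → 668 → 334 → 167 → 502 → 251 → 754 → 377 → 1132 → 566 → 283 → 850 → 425 → 1276 → 638 → 319 → 958 → 479 → 1438 → 719 → 2158 → 1079 → 3238 → 1619 → 4858 → 2429 → 7288 → 3644 → 1822 → 911 → 2734 → 1367 → 4102 → 2051 → 6154 → 3077 → 9232 → 4616 → 2308 → 1154 → 577 → 1732 → 866 → 433 → 1300 → 650 → 325 → 976 → 488 → 244 → 122 → 61 → 184 → 92 → 46 → 23 → 70 → 35 → 106 → 53 → 160 → 80 → 40 → 20 → 10 → 5 → 16 → 8 → 4 → 2 → 1
Total steps = 123

123 steps


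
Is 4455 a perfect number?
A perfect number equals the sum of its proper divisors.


Proper divisors of 4455: 1, 3, 5, 9, 11, 15, 27, 33, 45, 55, 81, 99, 135, 165, 297, 405, 495, 891, 1485
Sum = 1 + 3 + 5 + 9 + 11 + 15 + 27 + 33 + 45 + 55 + 81 + 99 + 135 + 165 + 297 + 405 + 495 + 891 + 1485 = 4257

No, 4455 is not perfect (4257 ≠ 4455)


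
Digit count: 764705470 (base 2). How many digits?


764705470 in base 2 = 101101100101000111101010111110
Number of digits = 30

30 digits (base 2)


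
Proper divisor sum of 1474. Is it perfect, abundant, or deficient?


Proper divisors: 1, 2, 11, 22, 67, 134, 737
Sum = 1 + 2 + 11 + 22 + 67 + 134 + 737 = 974
974 < 1474 → deficient

s(1474) = 974 (deficient)


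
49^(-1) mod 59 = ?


Use the extended Euclidean algorithm on (59, 49); each row r = 59*s + 49*t:
r=59, s=1, t=0
r=49, s=0, t=1
q=1: r=10, s=1, t=-1   [59*(1) + 49*(-1) = 10]
q=4: r=9, s=-4, t=5   [59*(-4) + 49*(5) = 9]
q=1: r=1, s=5, t=-6   [59*(5) + 49*(-6) = 1]
q=9: r=0, s=-49, t=59   [59*(-49) + 49*(59) = 0]
GCD = 1 with t = -6, so 49*(-6) ≡ 1 (mod 59)
Inverse = -6 mod 59 = 53
Check: 49 * 53 = 2597 ≡ 1 (mod 59)

49^(-1) ≡ 53 (mod 59)


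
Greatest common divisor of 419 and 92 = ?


419 = 4 * 92 + 51
92 = 1 * 51 + 41
51 = 1 * 41 + 10
41 = 4 * 10 + 1
10 = 10 * 1 + 0
GCD = 1


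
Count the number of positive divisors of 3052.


3052 = 2^2 × 7^1 × 109^1
d(3052) = (2+1) × (1+1) × (1+1) = 12

12 divisors


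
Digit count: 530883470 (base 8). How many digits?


530883470 in base 8 = 3751121616
Number of digits = 10

10 digits (base 8)


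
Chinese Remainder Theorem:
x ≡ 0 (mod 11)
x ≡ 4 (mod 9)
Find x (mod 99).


M = 11*9 = 99
M1 = M/11 = 9, M2 = M/9 = 11
M1^(-1) mod 11 = 5, M2^(-1) mod 9 = 5
x = 0*9*5 + 4*11*5 = 220
220 mod 99 = 22
Check: 22 mod 11 = 0 ✓, 22 mod 9 = 4 ✓

x ≡ 22 (mod 99)


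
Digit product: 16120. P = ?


1 × 6 × 1 × 2 × 0 = 0


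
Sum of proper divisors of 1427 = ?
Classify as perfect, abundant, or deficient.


Proper divisors: 1
Sum = 1 = 1
1 < 1427 → deficient

s(1427) = 1 (deficient)


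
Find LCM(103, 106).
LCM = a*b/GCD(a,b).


GCD(103, 106) = 1
LCM = 103*106/1 = 10918/1 = 10918

LCM = 10918


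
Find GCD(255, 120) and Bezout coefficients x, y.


Tabular extended Euclidean (each row: r = 255*s + 120*t):
r=255, s=1, t=0
r=120, s=0, t=1
q=2: r=15, s=1, t=-2   [255*(1) + 120*(-2) = 15]
q=8: r=0, s=-8, t=17   [255*(-8) + 120*(17) = 0]
GCD = 15; from the row with r=15: x=1, y=-2
Check: 255*(1) + 120*(-2) = 255 - 240 = 15

GCD = 15, x = 1, y = -2


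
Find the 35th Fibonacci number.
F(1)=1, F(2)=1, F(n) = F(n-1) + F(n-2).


Sequence: 1, 1, 2, 3, 5, 8, 13, 21, 34, 55, 89, 144, 233, 377, 610, 987, 1597, 2584, 4181, 6765, 10946, 17711, 28657, 46368, 75025, 121393, 196418, 317811, 514229, 832040, 1346269, 2178309, 3524578, 5702887, 9227465
F(35) = 9227465


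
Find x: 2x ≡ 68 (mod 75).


GCD(2, 75) = 1, unique solution
a^(-1) mod 75 = 38
x = 38 * 68 mod 75 = 34

x ≡ 34 (mod 75)


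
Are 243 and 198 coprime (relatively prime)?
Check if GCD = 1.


Euclidean algorithm:
243 = 1 * 198 + 45
198 = 4 * 45 + 18
45 = 2 * 18 + 9
18 = 2 * 9 + 0
GCD(243, 198) = 9

No, not coprime (GCD = 9)


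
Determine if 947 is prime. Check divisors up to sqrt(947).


Check divisors up to sqrt(947) = 30.7734
No divisors found.
947 is prime.

Yes, 947 is prime


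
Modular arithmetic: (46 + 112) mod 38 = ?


46 + 112 = 158
158 mod 38 = 6
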